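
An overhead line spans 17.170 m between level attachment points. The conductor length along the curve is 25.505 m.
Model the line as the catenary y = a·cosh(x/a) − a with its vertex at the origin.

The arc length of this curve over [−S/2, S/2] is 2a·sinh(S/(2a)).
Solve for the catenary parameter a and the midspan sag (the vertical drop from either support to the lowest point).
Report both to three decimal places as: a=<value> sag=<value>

a=5.362 sag=8.472

seed: a₀ = √(S³/(24(L−S))) = √(17.170³/(24·8.335)) = 5.030336
iter 1: u=1.706645  f(a)=+1.302e+00  f'(a)=-4.385e+00  a ← 5.030336 − (+1.302e+00/-4.385e+00) = 5.327140
iter 2: u=1.611559  f(a)=+1.241e-01  f'(a)=-3.585e+00  a ← 5.327140 − (+1.241e-01/-3.585e+00) = 5.361747
iter 3: u=1.601157  f(a)=+1.390e-03  f'(a)=-3.506e+00  a ← 5.361747 − (+1.390e-03/-3.506e+00) = 5.362144
iter 4: u=1.601039  f(a)=+1.789e-07  f'(a)=-3.505e+00  a ← 5.362144 − (+1.789e-07/-3.505e+00) = 5.362144
iter 5: u=1.601039  f(a)=+3.553e-15  f'(a)=-3.505e+00  a ← 5.362144 − (+3.553e-15/-3.505e+00) = 5.362144
converged: |Δa| < 1e-12 after 5 iterations
sag = a·(cosh(S/(2a)) − 1) = 5.362144·(cosh(1.601039) − 1) = 8.471830
T_max/T_min = cosh(S/(2a)) = 2.579933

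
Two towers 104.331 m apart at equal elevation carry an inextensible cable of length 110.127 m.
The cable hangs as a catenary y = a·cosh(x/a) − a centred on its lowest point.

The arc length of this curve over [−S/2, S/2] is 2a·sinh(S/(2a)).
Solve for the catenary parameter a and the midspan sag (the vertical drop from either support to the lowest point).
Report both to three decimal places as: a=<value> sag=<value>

a=91.098 sag=15.348

seed: a₀ = √(S³/(24(L−S))) = √(104.331³/(24·5.796)) = 90.354595
iter 1: u=0.577342  f(a)=+9.737e-02  f'(a)=-1.326e-01  a ← 90.354595 − (+9.737e-02/-1.326e-01) = 91.088767
iter 2: u=0.572689  f(a)=+1.199e-03  f'(a)=-1.294e-01  a ← 91.088767 − (+1.199e-03/-1.294e-01) = 91.098039
iter 3: u=0.572630  f(a)=+1.871e-07  f'(a)=-1.293e-01  a ← 91.098039 − (+1.871e-07/-1.293e-01) = 91.098040
iter 4: u=0.572630  f(a)=+0.000e+00  f'(a)=-1.293e-01  a ← 91.098040 − (+0.000e+00/-1.293e-01) = 91.098040
converged: |Δa| < 1e-12 after 4 iterations
sag = a·(cosh(S/(2a)) − 1) = 91.098040·(cosh(0.572630) − 1) = 15.348387
T_max/T_min = cosh(S/(2a)) = 1.168482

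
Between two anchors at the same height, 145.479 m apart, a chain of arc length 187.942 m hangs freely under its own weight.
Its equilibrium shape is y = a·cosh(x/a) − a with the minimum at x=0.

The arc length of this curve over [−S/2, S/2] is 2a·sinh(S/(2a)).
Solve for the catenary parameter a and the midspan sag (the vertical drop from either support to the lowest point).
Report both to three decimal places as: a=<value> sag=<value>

seed: a₀ = √(S³/(24(L−S))) = √(145.479³/(24·42.463)) = 54.965414
iter 1: u=1.323369  f(a)=+3.877e+00  f'(a)=-1.833e+00  a ← 54.965414 − (+3.877e+00/-1.833e+00) = 57.080432
iter 2: u=1.274333  f(a)=+2.350e-01  f'(a)=-1.617e+00  a ← 57.080432 − (+2.350e-01/-1.617e+00) = 57.225770
iter 3: u=1.271097  f(a)=+9.868e-04  f'(a)=-1.603e+00  a ← 57.225770 − (+9.868e-04/-1.603e+00) = 57.226386
iter 4: u=1.271083  f(a)=+1.756e-08  f'(a)=-1.603e+00  a ← 57.226386 − (+1.756e-08/-1.603e+00) = 57.226386
iter 5: u=1.271083  f(a)=+0.000e+00  f'(a)=-1.603e+00  a ← 57.226386 − (+0.000e+00/-1.603e+00) = 57.226386
converged: |Δa| < 1e-12 after 5 iterations
sag = a·(cosh(S/(2a)) − 1) = 57.226386·(cosh(1.271083) − 1) = 52.798194
T_max/T_min = cosh(S/(2a)) = 1.922620

a=57.226 sag=52.798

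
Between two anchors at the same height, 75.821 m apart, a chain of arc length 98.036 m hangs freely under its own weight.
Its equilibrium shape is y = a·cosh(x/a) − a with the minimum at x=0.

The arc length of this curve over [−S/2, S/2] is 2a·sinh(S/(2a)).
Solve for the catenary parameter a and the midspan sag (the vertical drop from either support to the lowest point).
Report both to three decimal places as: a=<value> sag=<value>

seed: a₀ = √(S³/(24(L−S))) = √(75.821³/(24·22.215)) = 28.592721
iter 1: u=1.325879  f(a)=+2.036e+00  f'(a)=-1.845e+00  a ← 28.592721 − (+2.036e+00/-1.845e+00) = 29.696597
iter 2: u=1.276594  f(a)=+1.239e-01  f'(a)=-1.627e+00  a ← 29.696597 − (+1.239e-01/-1.627e+00) = 29.772751
iter 3: u=1.273329  f(a)=+5.240e-04  f'(a)=-1.613e+00  a ← 29.772751 − (+5.240e-04/-1.613e+00) = 29.773075
iter 4: u=1.273315  f(a)=+9.463e-09  f'(a)=-1.613e+00  a ← 29.773075 − (+9.463e-09/-1.613e+00) = 29.773075
iter 5: u=1.273315  f(a)=+0.000e+00  f'(a)=-1.613e+00  a ← 29.773075 − (+0.000e+00/-1.613e+00) = 29.773075
converged: |Δa| < 1e-12 after 5 iterations
sag = a·(cosh(S/(2a)) − 1) = 29.773075·(cosh(1.273315) − 1) = 27.578475
T_max/T_min = cosh(S/(2a)) = 1.926289

a=29.773 sag=27.578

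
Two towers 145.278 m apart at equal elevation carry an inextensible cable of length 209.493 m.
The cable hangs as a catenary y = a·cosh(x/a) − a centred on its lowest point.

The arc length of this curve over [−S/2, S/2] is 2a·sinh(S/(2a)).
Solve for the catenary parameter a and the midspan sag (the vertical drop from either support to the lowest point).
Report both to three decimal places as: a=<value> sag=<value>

a=47.304 sag=67.628

seed: a₀ = √(S³/(24(L−S))) = √(145.278³/(24·64.215)) = 44.604216
iter 1: u=1.628523  f(a)=+9.073e+00  f'(a)=-3.719e+00  a ← 44.604216 − (+9.073e+00/-3.719e+00) = 47.043939
iter 2: u=1.544067  f(a)=+7.976e-01  f'(a)=-3.091e+00  a ← 47.043939 − (+7.976e-01/-3.091e+00) = 47.301952
iter 3: u=1.535645  f(a)=+7.476e-03  f'(a)=-3.034e+00  a ← 47.301952 − (+7.476e-03/-3.034e+00) = 47.304416
iter 4: u=1.535565  f(a)=+6.705e-07  f'(a)=-3.033e+00  a ← 47.304416 − (+6.705e-07/-3.033e+00) = 47.304417
iter 5: u=1.535565  f(a)=+2.842e-14  f'(a)=-3.033e+00  a ← 47.304417 − (+2.842e-14/-3.033e+00) = 47.304417
converged: |Δa| < 1e-12 after 5 iterations
sag = a·(cosh(S/(2a)) − 1) = 47.304417·(cosh(1.535565) − 1) = 67.628334
T_max/T_min = cosh(S/(2a)) = 2.429641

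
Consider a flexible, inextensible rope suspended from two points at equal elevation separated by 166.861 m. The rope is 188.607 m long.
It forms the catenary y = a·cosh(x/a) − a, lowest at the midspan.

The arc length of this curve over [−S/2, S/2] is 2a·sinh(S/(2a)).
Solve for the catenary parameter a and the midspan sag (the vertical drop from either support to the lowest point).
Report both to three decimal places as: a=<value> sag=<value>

a=96.140 sag=38.530

seed: a₀ = √(S³/(24(L−S))) = √(166.861³/(24·21.746)) = 94.348924
iter 1: u=0.884276  f(a)=+8.662e-01  f'(a)=-4.980e-01  a ← 94.348924 − (+8.662e-01/-4.980e-01) = 96.088174
iter 2: u=0.868270  f(a)=+2.453e-02  f'(a)=-4.702e-01  a ← 96.088174 − (+2.453e-02/-4.702e-01) = 96.140350
iter 3: u=0.867799  f(a)=+2.095e-05  f'(a)=-4.694e-01  a ← 96.140350 − (+2.095e-05/-4.694e-01) = 96.140395
iter 4: u=0.867799  f(a)=+1.529e-11  f'(a)=-4.694e-01  a ← 96.140395 − (+1.529e-11/-4.694e-01) = 96.140395
converged: |Δa| < 1e-12 after 4 iterations
sag = a·(cosh(S/(2a)) − 1) = 96.140395·(cosh(0.867799) − 1) = 38.530039
T_max/T_min = cosh(S/(2a)) = 1.400768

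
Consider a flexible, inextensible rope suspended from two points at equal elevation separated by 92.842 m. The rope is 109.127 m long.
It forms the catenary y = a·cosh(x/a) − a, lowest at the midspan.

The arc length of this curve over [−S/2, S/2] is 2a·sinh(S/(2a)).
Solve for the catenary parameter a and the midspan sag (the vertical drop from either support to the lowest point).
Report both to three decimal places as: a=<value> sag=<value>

seed: a₀ = √(S³/(24(L−S))) = √(92.842³/(24·16.285)) = 45.249859
iter 1: u=1.025882  f(a)=+8.787e-01  f'(a)=-7.984e-01  a ← 45.249859 − (+8.787e-01/-7.984e-01) = 46.350427
iter 2: u=1.001523  f(a)=+3.308e-02  f'(a)=-7.393e-01  a ← 46.350427 − (+3.308e-02/-7.393e-01) = 46.395170
iter 3: u=1.000557  f(a)=+5.094e-05  f'(a)=-7.371e-01  a ← 46.395170 − (+5.094e-05/-7.371e-01) = 46.395239
iter 4: u=1.000555  f(a)=+1.212e-10  f'(a)=-7.371e-01  a ← 46.395239 − (+1.212e-10/-7.371e-01) = 46.395239
iter 5: u=1.000555  f(a)=+1.421e-14  f'(a)=-7.371e-01  a ← 46.395239 − (+1.421e-14/-7.371e-01) = 46.395239
converged: |Δa| < 1e-12 after 5 iterations
sag = a·(cosh(S/(2a)) − 1) = 46.395239·(cosh(1.000555) − 1) = 25.226641
T_max/T_min = cosh(S/(2a)) = 1.543733

a=46.395 sag=25.227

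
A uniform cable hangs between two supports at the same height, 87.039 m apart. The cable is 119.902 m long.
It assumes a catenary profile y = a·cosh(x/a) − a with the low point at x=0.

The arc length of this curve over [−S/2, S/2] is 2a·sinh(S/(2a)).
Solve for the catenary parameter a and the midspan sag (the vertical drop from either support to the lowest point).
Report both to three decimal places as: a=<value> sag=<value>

seed: a₀ = √(S³/(24(L−S))) = √(87.039³/(24·32.863)) = 28.914229
iter 1: u=1.505124  f(a)=+3.930e+00  f'(a)=-2.832e+00  a ← 28.914229 − (+3.930e+00/-2.832e+00) = 30.302026
iter 2: u=1.436191  f(a)=+3.006e-01  f'(a)=-2.413e+00  a ← 30.302026 − (+3.006e-01/-2.413e+00) = 30.426591
iter 3: u=1.430311  f(a)=+2.082e-03  f'(a)=-2.380e+00  a ← 30.426591 − (+2.082e-03/-2.380e+00) = 30.427466
iter 4: u=1.430270  f(a)=+1.013e-07  f'(a)=-2.380e+00  a ← 30.427466 − (+1.013e-07/-2.380e+00) = 30.427466
iter 5: u=1.430270  f(a)=-2.842e-14  f'(a)=-2.380e+00  a ← 30.427466 − (-2.842e-14/-2.380e+00) = 30.427466
converged: |Δa| < 1e-12 after 5 iterations
sag = a·(cosh(S/(2a)) − 1) = 30.427466·(cosh(1.430270) − 1) = 36.803130
T_max/T_min = cosh(S/(2a)) = 2.209536

a=30.427 sag=36.803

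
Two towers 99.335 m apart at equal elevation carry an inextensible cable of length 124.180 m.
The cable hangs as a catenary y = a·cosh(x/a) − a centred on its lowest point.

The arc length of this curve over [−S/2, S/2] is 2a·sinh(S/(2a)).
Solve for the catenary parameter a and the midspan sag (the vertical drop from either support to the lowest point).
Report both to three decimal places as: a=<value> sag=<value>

seed: a₀ = √(S³/(24(L−S))) = √(99.335³/(24·24.845)) = 40.544161
iter 1: u=1.225022  f(a)=+1.932e+00  f'(a)=-1.420e+00  a ← 40.544161 − (+1.932e+00/-1.420e+00) = 41.905243
iter 2: u=1.185234  f(a)=+1.016e-01  f'(a)=-1.274e+00  a ← 41.905243 − (+1.016e-01/-1.274e+00) = 41.984967
iter 3: u=1.182983  f(a)=+3.151e-04  f'(a)=-1.266e+00  a ← 41.984967 − (+3.151e-04/-1.266e+00) = 41.985215
iter 4: u=1.182976  f(a)=+3.053e-09  f'(a)=-1.266e+00  a ← 41.985215 − (+3.053e-09/-1.266e+00) = 41.985215
iter 5: u=1.182976  f(a)=+0.000e+00  f'(a)=-1.266e+00  a ← 41.985215 − (+0.000e+00/-1.266e+00) = 41.985215
converged: |Δa| < 1e-12 after 5 iterations
sag = a·(cosh(S/(2a)) − 1) = 41.985215·(cosh(1.182976) − 1) = 32.967612
T_max/T_min = cosh(S/(2a)) = 1.785220

a=41.985 sag=32.968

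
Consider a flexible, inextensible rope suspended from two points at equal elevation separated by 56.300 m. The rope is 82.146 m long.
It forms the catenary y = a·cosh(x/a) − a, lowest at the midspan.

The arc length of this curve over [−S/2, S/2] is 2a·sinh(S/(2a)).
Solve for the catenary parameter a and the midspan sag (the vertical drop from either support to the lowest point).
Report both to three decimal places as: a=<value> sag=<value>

seed: a₀ = √(S³/(24(L−S))) = √(56.300³/(24·25.846)) = 16.961346
iter 1: u=1.659656  f(a)=+3.802e+00  f'(a)=-3.974e+00  a ← 16.961346 − (+3.802e+00/-3.974e+00) = 17.918107
iter 2: u=1.571036  f(a)=+3.454e-01  f'(a)=-3.282e+00  a ← 17.918107 − (+3.454e-01/-3.282e+00) = 18.023361
iter 3: u=1.561862  f(a)=+3.481e-03  f'(a)=-3.216e+00  a ← 18.023361 − (+3.481e-03/-3.216e+00) = 18.024443
iter 4: u=1.561768  f(a)=+3.612e-07  f'(a)=-3.215e+00  a ← 18.024443 − (+3.612e-07/-3.215e+00) = 18.024443
iter 5: u=1.561768  f(a)=+0.000e+00  f'(a)=-3.215e+00  a ← 18.024443 − (+0.000e+00/-3.215e+00) = 18.024443
converged: |Δa| < 1e-12 after 5 iterations
sag = a·(cosh(S/(2a)) − 1) = 18.024443·(cosh(1.561768) − 1) = 26.829452
T_max/T_min = cosh(S/(2a)) = 2.488504

a=18.024 sag=26.829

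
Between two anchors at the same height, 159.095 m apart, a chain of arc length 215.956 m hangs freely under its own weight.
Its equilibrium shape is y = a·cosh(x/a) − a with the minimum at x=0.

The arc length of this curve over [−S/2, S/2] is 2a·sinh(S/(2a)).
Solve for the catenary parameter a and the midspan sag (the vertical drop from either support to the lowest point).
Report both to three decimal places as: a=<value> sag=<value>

a=57.023 sag=65.087

seed: a₀ = √(S³/(24(L−S))) = √(159.095³/(24·56.861)) = 54.321522
iter 1: u=1.464383  f(a)=+6.417e+00  f'(a)=-2.578e+00  a ← 54.321522 − (+6.417e+00/-2.578e+00) = 56.810619
iter 2: u=1.400222  f(a)=+4.674e-01  f'(a)=-2.215e+00  a ← 56.810619 − (+4.674e-01/-2.215e+00) = 57.021646
iter 3: u=1.395040  f(a)=+2.911e-03  f'(a)=-2.188e+00  a ← 57.021646 − (+2.911e-03/-2.188e+00) = 57.022977
iter 4: u=1.395008  f(a)=+1.144e-07  f'(a)=-2.187e+00  a ← 57.022977 − (+1.144e-07/-2.187e+00) = 57.022977
iter 5: u=1.395008  f(a)=+2.842e-14  f'(a)=-2.187e+00  a ← 57.022977 − (+2.842e-14/-2.187e+00) = 57.022977
converged: |Δa| < 1e-12 after 5 iterations
sag = a·(cosh(S/(2a)) − 1) = 57.022977·(cosh(1.395008) − 1) = 65.087090
T_max/T_min = cosh(S/(2a)) = 2.141419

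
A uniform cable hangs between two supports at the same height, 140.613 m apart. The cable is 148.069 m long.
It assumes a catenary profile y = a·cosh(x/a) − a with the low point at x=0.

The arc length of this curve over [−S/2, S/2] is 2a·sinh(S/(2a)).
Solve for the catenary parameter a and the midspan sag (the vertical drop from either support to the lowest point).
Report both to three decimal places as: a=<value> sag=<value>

seed: a₀ = √(S³/(24(L−S))) = √(140.613³/(24·7.456)) = 124.646372
iter 1: u=0.564048  f(a)=+1.195e-01  f'(a)=-1.235e-01  a ← 124.646372 − (+1.195e-01/-1.235e-01) = 125.614178
iter 2: u=0.559702  f(a)=+1.406e-03  f'(a)=-1.206e-01  a ← 125.614178 − (+1.406e-03/-1.206e-01) = 125.625838
iter 3: u=0.559650  f(a)=+1.998e-07  f'(a)=-1.206e-01  a ← 125.625838 − (+1.998e-07/-1.206e-01) = 125.625840
iter 4: u=0.559650  f(a)=+2.842e-14  f'(a)=-1.206e-01  a ← 125.625840 − (+2.842e-14/-1.206e-01) = 125.625840
converged: |Δa| < 1e-12 after 4 iterations
sag = a·(cosh(S/(2a)) − 1) = 125.625840·(cosh(0.559650) − 1) = 20.192399
T_max/T_min = cosh(S/(2a)) = 1.160734

a=125.626 sag=20.192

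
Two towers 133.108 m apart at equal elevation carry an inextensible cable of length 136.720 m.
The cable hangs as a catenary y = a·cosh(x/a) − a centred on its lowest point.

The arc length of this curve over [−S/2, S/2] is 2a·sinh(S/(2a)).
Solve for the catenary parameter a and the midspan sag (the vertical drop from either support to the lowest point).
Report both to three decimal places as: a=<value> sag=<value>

a=165.607 sag=13.554

seed: a₀ = √(S³/(24(L−S))) = √(133.108³/(24·3.612)) = 164.940287
iter 1: u=0.403504  f(a)=+2.952e-02  f'(a)=-4.451e-02  a ← 164.940287 − (+2.952e-02/-4.451e-02) = 165.603405
iter 2: u=0.401888  f(a)=+1.790e-04  f'(a)=-4.398e-02  a ← 165.603405 − (+1.790e-04/-4.398e-02) = 165.607475
iter 3: u=0.401878  f(a)=+6.667e-09  f'(a)=-4.397e-02  a ← 165.607475 − (+6.667e-09/-4.397e-02) = 165.607475
iter 4: u=0.401878  f(a)=-2.842e-14  f'(a)=-4.397e-02  a ← 165.607475 − (-2.842e-14/-4.397e-02) = 165.607475
converged: |Δa| < 1e-12 after 4 iterations
sag = a·(cosh(S/(2a)) − 1) = 165.607475·(cosh(0.401878) − 1) = 13.554255
T_max/T_min = cosh(S/(2a)) = 1.081846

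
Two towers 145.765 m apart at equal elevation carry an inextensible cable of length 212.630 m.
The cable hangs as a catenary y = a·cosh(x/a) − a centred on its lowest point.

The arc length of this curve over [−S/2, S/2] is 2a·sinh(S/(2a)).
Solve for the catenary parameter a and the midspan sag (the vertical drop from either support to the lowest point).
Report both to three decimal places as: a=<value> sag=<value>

a=46.683 sag=69.430

seed: a₀ = √(S³/(24(L−S))) = √(145.765³/(24·66.865)) = 43.931379
iter 1: u=1.659008  f(a)=+9.828e+00  f'(a)=-3.969e+00  a ← 43.931379 − (+9.828e+00/-3.969e+00) = 46.407908
iter 2: u=1.570476  f(a)=+8.923e-01  f'(a)=-3.278e+00  a ← 46.407908 − (+8.923e-01/-3.278e+00) = 46.680130
iter 3: u=1.561317  f(a)=+8.977e-03  f'(a)=-3.212e+00  a ← 46.680130 − (+8.977e-03/-3.212e+00) = 46.682924
iter 4: u=1.561224  f(a)=+9.289e-07  f'(a)=-3.212e+00  a ← 46.682924 − (+9.289e-07/-3.212e+00) = 46.682925
iter 5: u=1.561224  f(a)=+5.684e-14  f'(a)=-3.212e+00  a ← 46.682925 − (+5.684e-14/-3.212e+00) = 46.682925
converged: |Δa| < 1e-12 after 5 iterations
sag = a·(cosh(S/(2a)) − 1) = 46.682925·(cosh(1.561224) − 1) = 69.429842
T_max/T_min = cosh(S/(2a)) = 2.487264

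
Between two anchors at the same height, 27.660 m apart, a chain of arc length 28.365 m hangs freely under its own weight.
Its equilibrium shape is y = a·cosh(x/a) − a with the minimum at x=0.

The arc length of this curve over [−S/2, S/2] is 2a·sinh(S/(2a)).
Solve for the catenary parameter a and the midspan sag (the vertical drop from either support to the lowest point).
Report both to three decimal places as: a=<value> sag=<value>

a=35.500 sag=2.728

seed: a₀ = √(S³/(24(L−S))) = √(27.660³/(24·0.705)) = 35.365360
iter 1: u=0.391061  f(a)=+5.410e-03  f'(a)=-4.048e-02  a ← 35.365360 − (+5.410e-03/-4.048e-02) = 35.499008
iter 2: u=0.389588  f(a)=+3.082e-05  f'(a)=-4.002e-02  a ← 35.499008 − (+3.082e-05/-4.002e-02) = 35.499778
iter 3: u=0.389580  f(a)=+1.013e-09  f'(a)=-4.002e-02  a ← 35.499778 − (+1.013e-09/-4.002e-02) = 35.499778
iter 4: u=0.389580  f(a)=+0.000e+00  f'(a)=-4.002e-02  a ← 35.499778 − (+0.000e+00/-4.002e-02) = 35.499778
converged: |Δa| < 1e-12 after 4 iterations
sag = a·(cosh(S/(2a)) − 1) = 35.499778·(cosh(0.389580) − 1) = 2.728190
T_max/T_min = cosh(S/(2a)) = 1.076851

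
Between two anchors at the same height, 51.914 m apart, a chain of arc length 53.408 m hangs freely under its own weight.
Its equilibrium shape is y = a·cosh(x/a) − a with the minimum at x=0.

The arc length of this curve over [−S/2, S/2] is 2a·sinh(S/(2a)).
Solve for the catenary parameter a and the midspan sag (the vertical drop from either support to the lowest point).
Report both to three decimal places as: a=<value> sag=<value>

seed: a₀ = √(S³/(24(L−S))) = √(51.914³/(24·1.494)) = 62.466305
iter 1: u=0.415536  f(a)=+1.295e-02  f'(a)=-4.866e-02  a ← 62.466305 − (+1.295e-02/-4.866e-02) = 62.732444
iter 2: u=0.413773  f(a)=+8.324e-05  f'(a)=-4.804e-02  a ← 62.732444 − (+8.324e-05/-4.804e-02) = 62.734177
iter 3: u=0.413762  f(a)=+3.488e-09  f'(a)=-4.804e-02  a ← 62.734177 − (+3.488e-09/-4.804e-02) = 62.734177
iter 4: u=0.413762  f(a)=+0.000e+00  f'(a)=-4.804e-02  a ← 62.734177 − (+0.000e+00/-4.804e-02) = 62.734177
converged: |Δa| < 1e-12 after 4 iterations
sag = a·(cosh(S/(2a)) − 1) = 62.734177·(cosh(0.413762) − 1) = 5.447056
T_max/T_min = cosh(S/(2a)) = 1.086828

a=62.734 sag=5.447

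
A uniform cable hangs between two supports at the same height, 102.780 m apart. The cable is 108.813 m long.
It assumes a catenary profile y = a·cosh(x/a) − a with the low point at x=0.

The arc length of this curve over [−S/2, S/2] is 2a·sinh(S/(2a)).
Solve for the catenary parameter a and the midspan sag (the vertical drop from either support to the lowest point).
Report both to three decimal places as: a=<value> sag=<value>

a=87.347 sag=15.559

seed: a₀ = √(S³/(24(L−S))) = √(102.780³/(24·6.033)) = 86.594565
iter 1: u=0.593455  f(a)=+1.071e-01  f'(a)=-1.443e-01  a ← 86.594565 − (+1.071e-01/-1.443e-01) = 87.336955
iter 2: u=0.588411  f(a)=+1.393e-03  f'(a)=-1.406e-01  a ← 87.336955 − (+1.393e-03/-1.406e-01) = 87.346866
iter 3: u=0.588344  f(a)=+2.426e-07  f'(a)=-1.405e-01  a ← 87.346866 − (+2.426e-07/-1.405e-01) = 87.346868
iter 4: u=0.588344  f(a)=+0.000e+00  f'(a)=-1.405e-01  a ← 87.346868 − (+0.000e+00/-1.405e-01) = 87.346868
converged: |Δa| < 1e-12 after 4 iterations
sag = a·(cosh(S/(2a)) − 1) = 87.346868·(cosh(0.588344) − 1) = 15.558635
T_max/T_min = cosh(S/(2a)) = 1.178125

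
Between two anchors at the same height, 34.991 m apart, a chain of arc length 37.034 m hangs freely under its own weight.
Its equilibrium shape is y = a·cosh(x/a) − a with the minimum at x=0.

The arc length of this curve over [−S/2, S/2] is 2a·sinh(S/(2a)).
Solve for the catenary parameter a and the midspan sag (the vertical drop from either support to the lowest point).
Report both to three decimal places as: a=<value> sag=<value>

a=29.815 sag=5.282

seed: a₀ = √(S³/(24(L−S))) = √(34.991³/(24·2.043)) = 29.559340
iter 1: u=0.591877  f(a)=+3.608e-02  f'(a)=-1.431e-01  a ← 29.559340 − (+3.608e-02/-1.431e-01) = 29.811446
iter 2: u=0.586872  f(a)=+4.669e-04  f'(a)=-1.395e-01  a ← 29.811446 − (+4.669e-04/-1.395e-01) = 29.814794
iter 3: u=0.586806  f(a)=+8.042e-08  f'(a)=-1.394e-01  a ← 29.814794 − (+8.042e-08/-1.394e-01) = 29.814795
iter 4: u=0.586806  f(a)=+7.105e-15  f'(a)=-1.394e-01  a ← 29.814795 − (+7.105e-15/-1.394e-01) = 29.814795
converged: |Δa| < 1e-12 after 4 iterations
sag = a·(cosh(S/(2a)) − 1) = 29.814795·(cosh(0.586806) − 1) = 5.282232
T_max/T_min = cosh(S/(2a)) = 1.177168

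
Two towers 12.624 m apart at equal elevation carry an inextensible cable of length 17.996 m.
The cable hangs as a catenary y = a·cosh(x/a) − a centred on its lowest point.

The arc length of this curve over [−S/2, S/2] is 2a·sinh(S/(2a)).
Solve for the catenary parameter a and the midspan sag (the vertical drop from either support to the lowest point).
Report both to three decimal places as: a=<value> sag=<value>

seed: a₀ = √(S³/(24(L−S))) = √(12.624³/(24·5.372)) = 3.950225
iter 1: u=1.597884  f(a)=+7.290e-01  f'(a)=-3.481e+00  a ← 3.950225 − (+7.290e-01/-3.481e+00) = 4.159667
iter 2: u=1.517429  f(a)=+6.199e-02  f'(a)=-2.912e+00  a ← 4.159667 − (+6.199e-02/-2.912e+00) = 4.180957
iter 3: u=1.509702  f(a)=+5.403e-04  f'(a)=-2.861e+00  a ← 4.180957 − (+5.403e-04/-2.861e+00) = 4.181146
iter 4: u=1.509634  f(a)=+4.184e-08  f'(a)=-2.861e+00  a ← 4.181146 − (+4.184e-08/-2.861e+00) = 4.181146
iter 5: u=1.509634  f(a)=+0.000e+00  f'(a)=-2.861e+00  a ← 4.181146 − (+0.000e+00/-2.861e+00) = 4.181146
converged: |Δa| < 1e-12 after 5 iterations
sag = a·(cosh(S/(2a)) − 1) = 4.181146·(cosh(1.509634) − 1) = 5.740849
T_max/T_min = cosh(S/(2a)) = 2.373032

a=4.181 sag=5.741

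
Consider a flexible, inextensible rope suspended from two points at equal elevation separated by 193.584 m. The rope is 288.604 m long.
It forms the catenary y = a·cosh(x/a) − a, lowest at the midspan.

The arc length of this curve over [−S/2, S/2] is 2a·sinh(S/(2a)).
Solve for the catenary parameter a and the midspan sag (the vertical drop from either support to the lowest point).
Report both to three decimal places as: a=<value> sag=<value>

seed: a₀ = √(S³/(24(L−S))) = √(193.584³/(24·95.020)) = 56.401552
iter 1: u=1.716123  f(a)=+1.501e+01  f'(a)=-4.472e+00  a ← 56.401552 − (+1.501e+01/-4.472e+00) = 59.758991
iter 2: u=1.619706  f(a)=+1.445e+00  f'(a)=-3.649e+00  a ← 59.758991 − (+1.445e+00/-3.649e+00) = 60.155014
iter 3: u=1.609043  f(a)=+1.654e-02  f'(a)=-3.566e+00  a ← 60.155014 − (+1.654e-02/-3.566e+00) = 60.159651
iter 4: u=1.608919  f(a)=+2.220e-06  f'(a)=-3.565e+00  a ← 60.159651 − (+2.220e-06/-3.565e+00) = 60.159652
iter 5: u=1.608919  f(a)=+5.684e-14  f'(a)=-3.565e+00  a ← 60.159652 − (+5.684e-14/-3.565e+00) = 60.159652
converged: |Δa| < 1e-12 after 5 iterations
sag = a·(cosh(S/(2a)) − 1) = 60.159652·(cosh(1.608919) − 1) = 96.180525
T_max/T_min = cosh(S/(2a)) = 2.598755

a=60.160 sag=96.181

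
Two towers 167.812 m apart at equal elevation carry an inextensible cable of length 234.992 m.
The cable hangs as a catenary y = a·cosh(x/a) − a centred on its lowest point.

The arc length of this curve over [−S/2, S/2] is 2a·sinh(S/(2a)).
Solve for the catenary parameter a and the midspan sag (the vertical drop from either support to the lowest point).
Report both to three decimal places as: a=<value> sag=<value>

a=57.130 sag=73.519

seed: a₀ = √(S³/(24(L−S))) = √(167.812³/(24·67.180)) = 54.138834
iter 1: u=1.549830  f(a)=+8.545e+00  f'(a)=-3.131e+00  a ← 54.138834 − (+8.545e+00/-3.131e+00) = 56.867806
iter 2: u=1.475457  f(a)=+6.886e-01  f'(a)=-2.645e+00  a ← 56.867806 − (+6.886e-01/-2.645e+00) = 57.128130
iter 3: u=1.468734  f(a)=+5.338e-03  f'(a)=-2.604e+00  a ← 57.128130 − (+5.338e-03/-2.604e+00) = 57.130180
iter 4: u=1.468681  f(a)=+3.262e-07  f'(a)=-2.604e+00  a ← 57.130180 − (+3.262e-07/-2.604e+00) = 57.130180
iter 5: u=1.468681  f(a)=+2.842e-14  f'(a)=-2.604e+00  a ← 57.130180 − (+2.842e-14/-2.604e+00) = 57.130180
converged: |Δa| < 1e-12 after 5 iterations
sag = a·(cosh(S/(2a)) − 1) = 57.130180·(cosh(1.468681) − 1) = 73.518844
T_max/T_min = cosh(S/(2a)) = 2.286865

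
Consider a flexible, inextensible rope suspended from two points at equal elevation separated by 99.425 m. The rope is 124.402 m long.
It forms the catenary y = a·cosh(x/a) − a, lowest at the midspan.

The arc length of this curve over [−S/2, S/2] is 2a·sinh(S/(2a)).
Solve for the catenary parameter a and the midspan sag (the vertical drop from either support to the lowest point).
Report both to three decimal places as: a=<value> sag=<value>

seed: a₀ = √(S³/(24(L−S))) = √(99.425³/(24·24.977)) = 40.491852
iter 1: u=1.227716  f(a)=+1.951e+00  f'(a)=-1.430e+00  a ← 40.491852 − (+1.951e+00/-1.430e+00) = 41.856513
iter 2: u=1.187689  f(a)=+1.030e-01  f'(a)=-1.283e+00  a ← 41.856513 − (+1.030e-01/-1.283e+00) = 41.936810
iter 3: u=1.185414  f(a)=+3.223e-04  f'(a)=-1.275e+00  a ← 41.936810 − (+3.223e-04/-1.275e+00) = 41.937063
iter 4: u=1.185407  f(a)=+3.177e-09  f'(a)=-1.275e+00  a ← 41.937063 − (+3.177e-09/-1.275e+00) = 41.937063
iter 5: u=1.185407  f(a)=+0.000e+00  f'(a)=-1.275e+00  a ← 41.937063 − (+0.000e+00/-1.275e+00) = 41.937063
converged: |Δa| < 1e-12 after 5 iterations
sag = a·(cosh(S/(2a)) − 1) = 41.937063·(cosh(1.185407) − 1) = 33.080813
T_max/T_min = cosh(S/(2a)) = 1.788820

a=41.937 sag=33.081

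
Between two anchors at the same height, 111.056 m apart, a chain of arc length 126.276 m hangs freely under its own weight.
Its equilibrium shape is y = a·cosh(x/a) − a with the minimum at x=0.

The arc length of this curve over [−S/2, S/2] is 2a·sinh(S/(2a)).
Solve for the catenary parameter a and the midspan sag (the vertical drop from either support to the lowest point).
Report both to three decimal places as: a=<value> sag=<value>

seed: a₀ = √(S³/(24(L−S))) = √(111.056³/(24·15.220)) = 61.235052
iter 1: u=0.906801  f(a)=+6.382e-01  f'(a)=-5.392e-01  a ← 61.235052 − (+6.382e-01/-5.392e-01) = 62.418580
iter 2: u=0.889607  f(a)=+1.897e-02  f'(a)=-5.076e-01  a ← 62.418580 − (+1.897e-02/-5.076e-01) = 62.455956
iter 3: u=0.889075  f(a)=+1.790e-05  f'(a)=-5.066e-01  a ← 62.455956 − (+1.790e-05/-5.066e-01) = 62.455992
iter 4: u=0.889074  f(a)=+1.596e-11  f'(a)=-5.066e-01  a ← 62.455992 − (+1.596e-11/-5.066e-01) = 62.455992
converged: |Δa| < 1e-12 after 4 iterations
sag = a·(cosh(S/(2a)) − 1) = 62.455992·(cosh(0.889074) − 1) = 26.353681
T_max/T_min = cosh(S/(2a)) = 1.421956

a=62.456 sag=26.354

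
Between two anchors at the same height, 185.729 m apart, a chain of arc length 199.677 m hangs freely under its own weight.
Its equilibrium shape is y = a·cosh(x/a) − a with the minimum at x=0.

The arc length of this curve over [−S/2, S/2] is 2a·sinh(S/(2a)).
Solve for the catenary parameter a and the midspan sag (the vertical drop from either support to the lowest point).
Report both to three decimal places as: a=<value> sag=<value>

seed: a₀ = √(S³/(24(L−S))) = √(185.729³/(24·13.948)) = 138.343255
iter 1: u=0.671261  f(a)=+3.176e-01  f'(a)=-2.109e-01  a ← 138.343255 − (+3.176e-01/-2.109e-01) = 139.849516
iter 2: u=0.664032  f(a)=+5.262e-03  f'(a)=-2.039e-01  a ← 139.849516 − (+5.262e-03/-2.039e-01) = 139.875319
iter 3: u=0.663909  f(a)=+1.498e-06  f'(a)=-2.038e-01  a ← 139.875319 − (+1.498e-06/-2.038e-01) = 139.875326
iter 4: u=0.663909  f(a)=+5.684e-14  f'(a)=-2.038e-01  a ← 139.875326 − (+5.684e-14/-2.038e-01) = 139.875326
converged: |Δa| < 1e-12 after 4 iterations
sag = a·(cosh(S/(2a)) − 1) = 139.875326·(cosh(0.663909) − 1) = 31.975868
T_max/T_min = cosh(S/(2a)) = 1.228603

a=139.875 sag=31.976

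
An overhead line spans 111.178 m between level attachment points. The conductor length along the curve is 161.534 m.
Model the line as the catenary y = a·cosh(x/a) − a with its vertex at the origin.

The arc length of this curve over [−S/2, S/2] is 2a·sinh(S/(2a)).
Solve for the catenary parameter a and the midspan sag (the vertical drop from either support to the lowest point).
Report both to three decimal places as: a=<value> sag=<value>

a=35.808 sag=52.541

seed: a₀ = √(S³/(24(L−S))) = √(111.178³/(24·50.356)) = 33.720737
iter 1: u=1.648511  f(a)=+7.302e+00  f'(a)=-3.881e+00  a ← 33.720737 − (+7.302e+00/-3.881e+00) = 35.602184
iter 2: u=1.561393  f(a)=+6.557e-01  f'(a)=-3.213e+00  a ← 35.602184 − (+6.557e-01/-3.213e+00) = 35.806278
iter 3: u=1.552493  f(a)=+6.439e-03  f'(a)=-3.150e+00  a ← 35.806278 − (+6.439e-03/-3.150e+00) = 35.808322
iter 4: u=1.552404  f(a)=+6.345e-07  f'(a)=-3.149e+00  a ← 35.808322 − (+6.345e-07/-3.149e+00) = 35.808322
iter 5: u=1.552404  f(a)=-2.842e-14  f'(a)=-3.149e+00  a ← 35.808322 − (-2.842e-14/-3.149e+00) = 35.808322
converged: |Δa| < 1e-12 after 5 iterations
sag = a·(cosh(S/(2a)) − 1) = 35.808322·(cosh(1.552404) − 1) = 52.540669
T_max/T_min = cosh(S/(2a)) = 2.467275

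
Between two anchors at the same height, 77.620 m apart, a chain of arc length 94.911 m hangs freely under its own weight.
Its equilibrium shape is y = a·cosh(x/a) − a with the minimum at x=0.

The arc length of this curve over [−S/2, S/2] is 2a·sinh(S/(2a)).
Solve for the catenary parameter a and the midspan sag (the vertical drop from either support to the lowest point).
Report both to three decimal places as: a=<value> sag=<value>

seed: a₀ = √(S³/(24(L−S))) = √(77.620³/(24·17.291)) = 33.569493
iter 1: u=1.156109  f(a)=+1.193e+00  f'(a)=-1.175e+00  a ← 33.569493 − (+1.193e+00/-1.175e+00) = 34.585177
iter 2: u=1.122157  f(a)=+5.629e-02  f'(a)=-1.066e+00  a ← 34.585177 − (+5.629e-02/-1.066e+00) = 34.637972
iter 3: u=1.120447  f(a)=+1.390e-04  f'(a)=-1.061e+00  a ← 34.637972 − (+1.390e-04/-1.061e+00) = 34.638103
iter 4: u=1.120442  f(a)=+8.527e-10  f'(a)=-1.061e+00  a ← 34.638103 − (+8.527e-10/-1.061e+00) = 34.638103
iter 5: u=1.120442  f(a)=-2.842e-14  f'(a)=-1.061e+00  a ← 34.638103 − (-2.842e-14/-1.061e+00) = 34.638103
converged: |Δa| < 1e-12 after 5 iterations
sag = a·(cosh(S/(2a)) − 1) = 34.638103·(cosh(1.120442) − 1) = 24.114111
T_max/T_min = cosh(S/(2a)) = 1.696173

a=34.638 sag=24.114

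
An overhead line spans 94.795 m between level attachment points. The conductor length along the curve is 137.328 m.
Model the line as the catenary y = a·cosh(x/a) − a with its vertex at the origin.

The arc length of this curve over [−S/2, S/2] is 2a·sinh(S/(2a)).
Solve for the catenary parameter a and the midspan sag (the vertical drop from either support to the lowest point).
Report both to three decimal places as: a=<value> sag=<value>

seed: a₀ = √(S³/(24(L−S))) = √(94.795³/(24·42.533)) = 28.887471
iter 1: u=1.640763  f(a)=+6.106e+00  f'(a)=-3.818e+00  a ← 28.887471 − (+6.106e+00/-3.818e+00) = 30.486944
iter 2: u=1.554682  f(a)=+5.438e-01  f'(a)=-3.165e+00  a ← 30.486944 − (+5.438e-01/-3.165e+00) = 30.658755
iter 3: u=1.545970  f(a)=+5.245e-03  f'(a)=-3.105e+00  a ← 30.658755 − (+5.245e-03/-3.105e+00) = 30.660444
iter 4: u=1.545884  f(a)=+4.984e-07  f'(a)=-3.104e+00  a ← 30.660444 − (+4.984e-07/-3.104e+00) = 30.660445
iter 5: u=1.545884  f(a)=+2.842e-14  f'(a)=-3.104e+00  a ← 30.660445 − (+2.842e-14/-3.104e+00) = 30.660445
converged: |Δa| < 1e-12 after 5 iterations
sag = a·(cosh(S/(2a)) − 1) = 30.660445·(cosh(1.545884) − 1) = 44.538011
T_max/T_min = cosh(S/(2a)) = 2.452621

a=30.660 sag=44.538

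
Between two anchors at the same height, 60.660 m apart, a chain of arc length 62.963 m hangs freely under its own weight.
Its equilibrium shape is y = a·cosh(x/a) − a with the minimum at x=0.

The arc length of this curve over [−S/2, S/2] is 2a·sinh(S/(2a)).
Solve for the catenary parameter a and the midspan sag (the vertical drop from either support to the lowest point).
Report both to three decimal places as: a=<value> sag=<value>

seed: a₀ = √(S³/(24(L−S))) = √(60.660³/(24·2.303)) = 63.547873
iter 1: u=0.477278  f(a)=+2.637e-02  f'(a)=-7.415e-02  a ← 63.547873 − (+2.637e-02/-7.415e-02) = 63.903569
iter 2: u=0.474621  f(a)=+2.231e-04  f'(a)=-7.290e-02  a ← 63.903569 − (+2.231e-04/-7.290e-02) = 63.906629
iter 3: u=0.474599  f(a)=+1.626e-08  f'(a)=-7.289e-02  a ← 63.906629 − (+1.626e-08/-7.289e-02) = 63.906630
iter 4: u=0.474599  f(a)=+7.105e-15  f'(a)=-7.289e-02  a ← 63.906630 − (+7.105e-15/-7.289e-02) = 63.906630
converged: |Δa| < 1e-12 after 4 iterations
sag = a·(cosh(S/(2a)) − 1) = 63.906630·(cosh(0.474599) − 1) = 7.333402
T_max/T_min = cosh(S/(2a)) = 1.114752

a=63.907 sag=7.333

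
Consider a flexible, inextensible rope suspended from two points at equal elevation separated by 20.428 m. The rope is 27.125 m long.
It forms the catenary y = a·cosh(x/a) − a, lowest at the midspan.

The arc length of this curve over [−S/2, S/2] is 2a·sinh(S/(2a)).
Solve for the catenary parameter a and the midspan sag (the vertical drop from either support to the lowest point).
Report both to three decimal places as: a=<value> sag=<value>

seed: a₀ = √(S³/(24(L−S))) = √(20.428³/(24·6.697)) = 7.282710
iter 1: u=1.402500  f(a)=+6.904e-01  f'(a)=-2.227e+00  a ← 7.282710 − (+6.904e-01/-2.227e+00) = 7.592666
iter 2: u=1.345246  f(a)=+4.652e-02  f'(a)=-1.936e+00  a ← 7.592666 − (+4.652e-02/-1.936e+00) = 7.616691
iter 3: u=1.341002  f(a)=+2.450e-04  f'(a)=-1.916e+00  a ← 7.616691 − (+2.450e-04/-1.916e+00) = 7.616818
iter 4: u=1.340980  f(a)=+6.873e-09  f'(a)=-1.916e+00  a ← 7.616818 − (+6.873e-09/-1.916e+00) = 7.616818
iter 5: u=1.340980  f(a)=-7.105e-15  f'(a)=-1.916e+00  a ← 7.616818 − (-7.105e-15/-1.916e+00) = 7.616818
converged: |Δa| < 1e-12 after 5 iterations
sag = a·(cosh(S/(2a)) − 1) = 7.616818·(cosh(1.340980) − 1) = 7.938159
T_max/T_min = cosh(S/(2a)) = 2.042188

a=7.617 sag=7.938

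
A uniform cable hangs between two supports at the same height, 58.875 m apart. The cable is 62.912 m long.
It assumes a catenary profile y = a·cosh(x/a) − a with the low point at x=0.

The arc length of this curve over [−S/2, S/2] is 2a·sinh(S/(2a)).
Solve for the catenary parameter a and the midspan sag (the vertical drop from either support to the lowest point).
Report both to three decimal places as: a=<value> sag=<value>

a=46.359 sag=9.664

seed: a₀ = √(S³/(24(L−S))) = √(58.875³/(24·4.037)) = 45.894578
iter 1: u=0.641416  f(a)=+8.386e-02  f'(a)=-1.833e-01  a ← 45.894578 − (+8.386e-02/-1.833e-01) = 46.352166
iter 2: u=0.635084  f(a)=+1.271e-03  f'(a)=-1.778e-01  a ← 46.352166 − (+1.271e-03/-1.778e-01) = 46.359315
iter 3: u=0.634986  f(a)=+3.017e-07  f'(a)=-1.777e-01  a ← 46.359315 − (+3.017e-07/-1.777e-01) = 46.359317
iter 4: u=0.634986  f(a)=+2.132e-14  f'(a)=-1.777e-01  a ← 46.359317 − (+2.132e-14/-1.777e-01) = 46.359317
converged: |Δa| < 1e-12 after 4 iterations
sag = a·(cosh(S/(2a)) − 1) = 46.359317·(cosh(0.634986) − 1) = 9.664483
T_max/T_min = cosh(S/(2a)) = 1.208469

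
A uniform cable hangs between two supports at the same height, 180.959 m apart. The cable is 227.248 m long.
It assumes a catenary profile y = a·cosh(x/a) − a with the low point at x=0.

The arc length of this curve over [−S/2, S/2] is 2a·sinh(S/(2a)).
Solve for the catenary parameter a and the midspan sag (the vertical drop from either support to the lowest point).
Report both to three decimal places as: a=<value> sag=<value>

seed: a₀ = √(S³/(24(L−S))) = √(180.959³/(24·46.289)) = 73.034113
iter 1: u=1.238866  f(a)=+3.685e+00  f'(a)=-1.473e+00  a ← 73.034113 − (+3.685e+00/-1.473e+00) = 75.535472
iter 2: u=1.197841  f(a)=+1.978e-01  f'(a)=-1.319e+00  a ← 75.535472 − (+1.978e-01/-1.319e+00) = 75.685428
iter 3: u=1.195468  f(a)=+6.412e-04  f'(a)=-1.310e+00  a ← 75.685428 − (+6.412e-04/-1.310e+00) = 75.685917
iter 4: u=1.195460  f(a)=+6.788e-09  f'(a)=-1.310e+00  a ← 75.685917 − (+6.788e-09/-1.310e+00) = 75.685917
iter 5: u=1.195460  f(a)=+5.684e-14  f'(a)=-1.310e+00  a ← 75.685917 − (+5.684e-14/-1.310e+00) = 75.685917
converged: |Δa| < 1e-12 after 5 iterations
sag = a·(cosh(S/(2a)) − 1) = 75.685917·(cosh(1.195460) − 1) = 60.837969
T_max/T_min = cosh(S/(2a)) = 1.803822

a=75.686 sag=60.838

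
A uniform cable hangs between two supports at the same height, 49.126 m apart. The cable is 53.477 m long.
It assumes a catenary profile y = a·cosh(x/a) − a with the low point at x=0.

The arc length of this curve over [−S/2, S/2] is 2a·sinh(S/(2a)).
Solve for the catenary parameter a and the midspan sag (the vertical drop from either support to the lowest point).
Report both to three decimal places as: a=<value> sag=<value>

seed: a₀ = √(S³/(24(L−S))) = √(49.126³/(24·4.351)) = 33.695115
iter 1: u=0.728978  f(a)=+1.171e-01  f'(a)=-2.722e-01  a ← 33.695115 − (+1.171e-01/-2.722e-01) = 34.125176
iter 2: u=0.719791  f(a)=+2.279e-03  f'(a)=-2.617e-01  a ← 34.125176 − (+2.279e-03/-2.617e-01) = 34.133885
iter 3: u=0.719608  f(a)=+9.018e-07  f'(a)=-2.615e-01  a ← 34.133885 − (+9.018e-07/-2.615e-01) = 34.133888
iter 4: u=0.719607  f(a)=+1.350e-13  f'(a)=-2.615e-01  a ← 34.133888 − (+1.350e-13/-2.615e-01) = 34.133888
converged: |Δa| < 1e-12 after 4 iterations
sag = a·(cosh(S/(2a)) − 1) = 34.133888·(cosh(0.719607) − 1) = 9.225882
T_max/T_min = cosh(S/(2a)) = 1.270285

a=34.134 sag=9.226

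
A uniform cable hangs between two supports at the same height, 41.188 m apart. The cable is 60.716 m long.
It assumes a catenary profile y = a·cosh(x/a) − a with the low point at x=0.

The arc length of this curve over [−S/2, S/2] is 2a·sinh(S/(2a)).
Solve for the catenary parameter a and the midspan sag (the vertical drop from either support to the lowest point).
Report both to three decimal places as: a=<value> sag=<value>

seed: a₀ = √(S³/(24(L−S))) = √(41.188³/(24·19.528)) = 12.210166
iter 1: u=1.686627  f(a)=+2.973e+00  f'(a)=-4.206e+00  a ← 12.210166 − (+2.973e+00/-4.206e+00) = 12.917085
iter 2: u=1.594323  f(a)=+2.778e-01  f'(a)=-3.454e+00  a ← 12.917085 − (+2.778e-01/-3.454e+00) = 12.997510
iter 3: u=1.584457  f(a)=+2.976e-03  f'(a)=-3.380e+00  a ← 12.997510 − (+2.976e-03/-3.380e+00) = 12.998390
iter 4: u=1.584350  f(a)=+3.497e-07  f'(a)=-3.379e+00  a ← 12.998390 − (+3.497e-07/-3.379e+00) = 12.998390
iter 5: u=1.584350  f(a)=+2.132e-14  f'(a)=-3.379e+00  a ← 12.998390 − (+2.132e-14/-3.379e+00) = 12.998390
converged: |Δa| < 1e-12 after 5 iterations
sag = a·(cosh(S/(2a)) − 1) = 12.998390·(cosh(1.584350) − 1) = 20.025333
T_max/T_min = cosh(S/(2a)) = 2.540601

a=12.998 sag=20.025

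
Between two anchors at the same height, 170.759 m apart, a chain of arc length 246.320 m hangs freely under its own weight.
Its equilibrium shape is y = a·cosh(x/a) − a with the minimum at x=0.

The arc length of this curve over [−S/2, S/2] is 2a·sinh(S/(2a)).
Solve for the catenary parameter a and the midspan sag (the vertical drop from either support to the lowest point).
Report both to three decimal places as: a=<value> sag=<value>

a=55.574 sag=79.544

seed: a₀ = √(S³/(24(L−S))) = √(170.759³/(24·75.561)) = 52.398751
iter 1: u=1.629419  f(a)=+1.069e+01  f'(a)=-3.726e+00  a ← 52.398751 − (+1.069e+01/-3.726e+00) = 55.267386
iter 2: u=1.544844  f(a)=+9.405e-01  f'(a)=-3.097e+00  a ← 55.267386 − (+9.405e-01/-3.097e+00) = 55.571106
iter 3: u=1.536401  f(a)=+8.835e-03  f'(a)=-3.039e+00  a ← 55.571106 − (+8.835e-03/-3.039e+00) = 55.574013
iter 4: u=1.536321  f(a)=+7.956e-07  f'(a)=-3.038e+00  a ← 55.574013 − (+7.956e-07/-3.038e+00) = 55.574014
iter 5: u=1.536321  f(a)=+5.684e-14  f'(a)=-3.038e+00  a ← 55.574014 − (+5.684e-14/-3.038e+00) = 55.574014
converged: |Δa| < 1e-12 after 5 iterations
sag = a·(cosh(S/(2a)) − 1) = 55.574014·(cosh(1.536321) − 1) = 79.543922
T_max/T_min = cosh(S/(2a)) = 2.431315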